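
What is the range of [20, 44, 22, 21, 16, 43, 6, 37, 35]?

38

Step 1: Identify the maximum value: max = 44
Step 2: Identify the minimum value: min = 6
Step 3: Range = max - min = 44 - 6 = 38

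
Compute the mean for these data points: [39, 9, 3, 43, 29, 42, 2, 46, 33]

27.3333

Step 1: Sum all values: 39 + 9 + 3 + 43 + 29 + 42 + 2 + 46 + 33 = 246
Step 2: Count the number of values: n = 9
Step 3: Mean = sum / n = 246 / 9 = 27.3333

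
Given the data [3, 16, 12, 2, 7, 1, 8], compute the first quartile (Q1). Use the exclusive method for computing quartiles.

2

Step 1: Sort the data: [1, 2, 3, 7, 8, 12, 16]
Step 2: n = 7
Step 3: Using the exclusive quartile method:
  Q1 = 2
  Q2 (median) = 7
  Q3 = 12
  IQR = Q3 - Q1 = 12 - 2 = 10
Step 4: Q1 = 2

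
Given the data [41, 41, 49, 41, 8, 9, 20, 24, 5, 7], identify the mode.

41

Step 1: Count the frequency of each value:
  5: appears 1 time(s)
  7: appears 1 time(s)
  8: appears 1 time(s)
  9: appears 1 time(s)
  20: appears 1 time(s)
  24: appears 1 time(s)
  41: appears 3 time(s)
  49: appears 1 time(s)
Step 2: The value 41 appears most frequently (3 times).
Step 3: Mode = 41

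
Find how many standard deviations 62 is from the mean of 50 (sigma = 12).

1

Step 1: Recall the z-score formula: z = (x - mu) / sigma
Step 2: Substitute values: z = (62 - 50) / 12
Step 3: z = 12 / 12 = 1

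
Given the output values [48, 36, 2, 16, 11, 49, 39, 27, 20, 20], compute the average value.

26.8

Step 1: Sum all values: 48 + 36 + 2 + 16 + 11 + 49 + 39 + 27 + 20 + 20 = 268
Step 2: Count the number of values: n = 10
Step 3: Mean = sum / n = 268 / 10 = 26.8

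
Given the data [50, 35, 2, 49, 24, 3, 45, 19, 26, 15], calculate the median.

25

Step 1: Sort the data in ascending order: [2, 3, 15, 19, 24, 26, 35, 45, 49, 50]
Step 2: The number of values is n = 10.
Step 3: Since n is even, the median is the average of positions 5 and 6:
  Median = (24 + 26) / 2 = 25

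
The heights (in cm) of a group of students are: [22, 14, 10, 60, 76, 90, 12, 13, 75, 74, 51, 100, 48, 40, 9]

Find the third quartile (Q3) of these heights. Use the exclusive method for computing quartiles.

75

Step 1: Sort the data: [9, 10, 12, 13, 14, 22, 40, 48, 51, 60, 74, 75, 76, 90, 100]
Step 2: n = 15
Step 3: Using the exclusive quartile method:
  Q1 = 13
  Q2 (median) = 48
  Q3 = 75
  IQR = Q3 - Q1 = 75 - 13 = 62
Step 4: Q3 = 75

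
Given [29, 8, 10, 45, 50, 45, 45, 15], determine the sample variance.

311.2679

Step 1: Compute the mean: (29 + 8 + 10 + 45 + 50 + 45 + 45 + 15) / 8 = 30.875
Step 2: Compute squared deviations from the mean:
  (29 - 30.875)^2 = 3.5156
  (8 - 30.875)^2 = 523.2656
  (10 - 30.875)^2 = 435.7656
  (45 - 30.875)^2 = 199.5156
  (50 - 30.875)^2 = 365.7656
  (45 - 30.875)^2 = 199.5156
  (45 - 30.875)^2 = 199.5156
  (15 - 30.875)^2 = 252.0156
Step 3: Sum of squared deviations = 2178.875
Step 4: Sample variance = 2178.875 / 7 = 311.2679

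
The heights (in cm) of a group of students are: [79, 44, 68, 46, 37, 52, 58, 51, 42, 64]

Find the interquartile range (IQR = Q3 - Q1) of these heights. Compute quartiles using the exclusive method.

21.5

Step 1: Sort the data: [37, 42, 44, 46, 51, 52, 58, 64, 68, 79]
Step 2: n = 10
Step 3: Using the exclusive quartile method:
  Q1 = 43.5
  Q2 (median) = 51.5
  Q3 = 65
  IQR = Q3 - Q1 = 65 - 43.5 = 21.5
Step 4: IQR = 21.5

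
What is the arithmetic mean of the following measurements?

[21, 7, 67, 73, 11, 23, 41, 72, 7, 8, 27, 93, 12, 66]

37.7143

Step 1: Sum all values: 21 + 7 + 67 + 73 + 11 + 23 + 41 + 72 + 7 + 8 + 27 + 93 + 12 + 66 = 528
Step 2: Count the number of values: n = 14
Step 3: Mean = sum / n = 528 / 14 = 37.7143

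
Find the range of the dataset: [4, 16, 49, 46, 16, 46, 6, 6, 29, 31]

45

Step 1: Identify the maximum value: max = 49
Step 2: Identify the minimum value: min = 4
Step 3: Range = max - min = 49 - 4 = 45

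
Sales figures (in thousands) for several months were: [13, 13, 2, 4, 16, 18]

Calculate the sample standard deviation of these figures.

6.5115

Step 1: Compute the mean: 11
Step 2: Sum of squared deviations from the mean: 212
Step 3: Sample variance = 212 / 5 = 42.4
Step 4: Standard deviation = sqrt(42.4) = 6.5115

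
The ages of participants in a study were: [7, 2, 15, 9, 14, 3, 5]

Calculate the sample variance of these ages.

26.1429

Step 1: Compute the mean: (7 + 2 + 15 + 9 + 14 + 3 + 5) / 7 = 7.8571
Step 2: Compute squared deviations from the mean:
  (7 - 7.8571)^2 = 0.7347
  (2 - 7.8571)^2 = 34.3061
  (15 - 7.8571)^2 = 51.0204
  (9 - 7.8571)^2 = 1.3061
  (14 - 7.8571)^2 = 37.7347
  (3 - 7.8571)^2 = 23.5918
  (5 - 7.8571)^2 = 8.1633
Step 3: Sum of squared deviations = 156.8571
Step 4: Sample variance = 156.8571 / 6 = 26.1429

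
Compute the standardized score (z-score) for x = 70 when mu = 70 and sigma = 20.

0

Step 1: Recall the z-score formula: z = (x - mu) / sigma
Step 2: Substitute values: z = (70 - 70) / 20
Step 3: z = 0 / 20 = 0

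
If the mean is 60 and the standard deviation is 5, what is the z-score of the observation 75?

3

Step 1: Recall the z-score formula: z = (x - mu) / sigma
Step 2: Substitute values: z = (75 - 60) / 5
Step 3: z = 15 / 5 = 3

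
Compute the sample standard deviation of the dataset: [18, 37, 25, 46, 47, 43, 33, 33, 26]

10.0347

Step 1: Compute the mean: 34.2222
Step 2: Sum of squared deviations from the mean: 805.5556
Step 3: Sample variance = 805.5556 / 8 = 100.6944
Step 4: Standard deviation = sqrt(100.6944) = 10.0347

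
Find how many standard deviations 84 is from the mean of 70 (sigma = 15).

0.9333

Step 1: Recall the z-score formula: z = (x - mu) / sigma
Step 2: Substitute values: z = (84 - 70) / 15
Step 3: z = 14 / 15 = 0.9333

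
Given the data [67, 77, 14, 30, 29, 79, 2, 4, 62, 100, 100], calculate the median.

62

Step 1: Sort the data in ascending order: [2, 4, 14, 29, 30, 62, 67, 77, 79, 100, 100]
Step 2: The number of values is n = 11.
Step 3: Since n is odd, the median is the middle value at position 6: 62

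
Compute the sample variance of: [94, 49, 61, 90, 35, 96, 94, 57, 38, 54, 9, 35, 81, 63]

726.2857

Step 1: Compute the mean: (94 + 49 + 61 + 90 + 35 + 96 + 94 + 57 + 38 + 54 + 9 + 35 + 81 + 63) / 14 = 61.1429
Step 2: Compute squared deviations from the mean:
  (94 - 61.1429)^2 = 1079.5918
  (49 - 61.1429)^2 = 147.449
  (61 - 61.1429)^2 = 0.0204
  (90 - 61.1429)^2 = 832.7347
  (35 - 61.1429)^2 = 683.449
  (96 - 61.1429)^2 = 1215.0204
  (94 - 61.1429)^2 = 1079.5918
  (57 - 61.1429)^2 = 17.1633
  (38 - 61.1429)^2 = 535.5918
  (54 - 61.1429)^2 = 51.0204
  (9 - 61.1429)^2 = 2718.8776
  (35 - 61.1429)^2 = 683.449
  (81 - 61.1429)^2 = 394.3061
  (63 - 61.1429)^2 = 3.449
Step 3: Sum of squared deviations = 9441.7143
Step 4: Sample variance = 9441.7143 / 13 = 726.2857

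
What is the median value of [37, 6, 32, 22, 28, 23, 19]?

23

Step 1: Sort the data in ascending order: [6, 19, 22, 23, 28, 32, 37]
Step 2: The number of values is n = 7.
Step 3: Since n is odd, the median is the middle value at position 4: 23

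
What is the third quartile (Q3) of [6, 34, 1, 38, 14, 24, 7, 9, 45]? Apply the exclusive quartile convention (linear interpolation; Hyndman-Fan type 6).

36

Step 1: Sort the data: [1, 6, 7, 9, 14, 24, 34, 38, 45]
Step 2: n = 9
Step 3: Using the exclusive quartile method:
  Q1 = 6.5
  Q2 (median) = 14
  Q3 = 36
  IQR = Q3 - Q1 = 36 - 6.5 = 29.5
Step 4: Q3 = 36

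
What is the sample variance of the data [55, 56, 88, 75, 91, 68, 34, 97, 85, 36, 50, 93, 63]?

464.2692

Step 1: Compute the mean: (55 + 56 + 88 + 75 + 91 + 68 + 34 + 97 + 85 + 36 + 50 + 93 + 63) / 13 = 68.5385
Step 2: Compute squared deviations from the mean:
  (55 - 68.5385)^2 = 183.2899
  (56 - 68.5385)^2 = 157.213
  (88 - 68.5385)^2 = 378.7515
  (75 - 68.5385)^2 = 41.7515
  (91 - 68.5385)^2 = 504.5207
  (68 - 68.5385)^2 = 0.2899
  (34 - 68.5385)^2 = 1192.9053
  (97 - 68.5385)^2 = 810.0592
  (85 - 68.5385)^2 = 270.9822
  (36 - 68.5385)^2 = 1058.7515
  (50 - 68.5385)^2 = 343.6746
  (93 - 68.5385)^2 = 598.3669
  (63 - 68.5385)^2 = 30.6746
Step 3: Sum of squared deviations = 5571.2308
Step 4: Sample variance = 5571.2308 / 12 = 464.2692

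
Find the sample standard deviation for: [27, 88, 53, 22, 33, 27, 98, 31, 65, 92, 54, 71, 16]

28.57

Step 1: Compute the mean: 52.0769
Step 2: Sum of squared deviations from the mean: 9794.9231
Step 3: Sample variance = 9794.9231 / 12 = 816.2436
Step 4: Standard deviation = sqrt(816.2436) = 28.57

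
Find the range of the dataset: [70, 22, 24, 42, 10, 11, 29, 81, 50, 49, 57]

71

Step 1: Identify the maximum value: max = 81
Step 2: Identify the minimum value: min = 10
Step 3: Range = max - min = 81 - 10 = 71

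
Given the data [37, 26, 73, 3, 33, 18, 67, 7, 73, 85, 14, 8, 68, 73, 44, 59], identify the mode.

73

Step 1: Count the frequency of each value:
  3: appears 1 time(s)
  7: appears 1 time(s)
  8: appears 1 time(s)
  14: appears 1 time(s)
  18: appears 1 time(s)
  26: appears 1 time(s)
  33: appears 1 time(s)
  37: appears 1 time(s)
  44: appears 1 time(s)
  59: appears 1 time(s)
  67: appears 1 time(s)
  68: appears 1 time(s)
  73: appears 3 time(s)
  85: appears 1 time(s)
Step 2: The value 73 appears most frequently (3 times).
Step 3: Mode = 73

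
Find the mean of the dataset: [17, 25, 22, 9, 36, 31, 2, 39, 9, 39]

22.9

Step 1: Sum all values: 17 + 25 + 22 + 9 + 36 + 31 + 2 + 39 + 9 + 39 = 229
Step 2: Count the number of values: n = 10
Step 3: Mean = sum / n = 229 / 10 = 22.9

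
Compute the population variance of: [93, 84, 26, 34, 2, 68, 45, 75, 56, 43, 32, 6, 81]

801.4675

Step 1: Compute the mean: (93 + 84 + 26 + 34 + 2 + 68 + 45 + 75 + 56 + 43 + 32 + 6 + 81) / 13 = 49.6154
Step 2: Compute squared deviations from the mean:
  (93 - 49.6154)^2 = 1882.2249
  (84 - 49.6154)^2 = 1182.3018
  (26 - 49.6154)^2 = 557.6864
  (34 - 49.6154)^2 = 243.8402
  (2 - 49.6154)^2 = 2267.2249
  (68 - 49.6154)^2 = 337.9941
  (45 - 49.6154)^2 = 21.3018
  (75 - 49.6154)^2 = 644.3787
  (56 - 49.6154)^2 = 40.7633
  (43 - 49.6154)^2 = 43.7633
  (32 - 49.6154)^2 = 310.3018
  (6 - 49.6154)^2 = 1902.3018
  (81 - 49.6154)^2 = 984.9941
Step 3: Sum of squared deviations = 10419.0769
Step 4: Population variance = 10419.0769 / 13 = 801.4675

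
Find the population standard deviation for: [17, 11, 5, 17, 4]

5.6

Step 1: Compute the mean: 10.8
Step 2: Sum of squared deviations from the mean: 156.8
Step 3: Population variance = 156.8 / 5 = 31.36
Step 4: Standard deviation = sqrt(31.36) = 5.6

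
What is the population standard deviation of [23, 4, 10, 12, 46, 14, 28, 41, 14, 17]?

12.9727

Step 1: Compute the mean: 20.9
Step 2: Sum of squared deviations from the mean: 1682.9
Step 3: Population variance = 1682.9 / 10 = 168.29
Step 4: Standard deviation = sqrt(168.29) = 12.9727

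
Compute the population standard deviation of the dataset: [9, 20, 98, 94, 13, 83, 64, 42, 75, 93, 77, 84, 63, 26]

30.7326

Step 1: Compute the mean: 60.0714
Step 2: Sum of squared deviations from the mean: 13222.9286
Step 3: Population variance = 13222.9286 / 14 = 944.4949
Step 4: Standard deviation = sqrt(944.4949) = 30.7326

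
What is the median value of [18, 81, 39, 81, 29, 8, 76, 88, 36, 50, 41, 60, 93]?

50

Step 1: Sort the data in ascending order: [8, 18, 29, 36, 39, 41, 50, 60, 76, 81, 81, 88, 93]
Step 2: The number of values is n = 13.
Step 3: Since n is odd, the median is the middle value at position 7: 50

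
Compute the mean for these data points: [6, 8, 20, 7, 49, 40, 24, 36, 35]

25

Step 1: Sum all values: 6 + 8 + 20 + 7 + 49 + 40 + 24 + 36 + 35 = 225
Step 2: Count the number of values: n = 9
Step 3: Mean = sum / n = 225 / 9 = 25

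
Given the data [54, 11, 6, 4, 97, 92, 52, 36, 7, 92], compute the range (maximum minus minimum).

93

Step 1: Identify the maximum value: max = 97
Step 2: Identify the minimum value: min = 4
Step 3: Range = max - min = 97 - 4 = 93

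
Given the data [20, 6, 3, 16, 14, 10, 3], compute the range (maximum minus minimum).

17

Step 1: Identify the maximum value: max = 20
Step 2: Identify the minimum value: min = 3
Step 3: Range = max - min = 20 - 3 = 17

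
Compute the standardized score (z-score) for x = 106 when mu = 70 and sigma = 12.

3

Step 1: Recall the z-score formula: z = (x - mu) / sigma
Step 2: Substitute values: z = (106 - 70) / 12
Step 3: z = 36 / 12 = 3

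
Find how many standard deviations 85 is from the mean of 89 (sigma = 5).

-0.8

Step 1: Recall the z-score formula: z = (x - mu) / sigma
Step 2: Substitute values: z = (85 - 89) / 5
Step 3: z = -4 / 5 = -0.8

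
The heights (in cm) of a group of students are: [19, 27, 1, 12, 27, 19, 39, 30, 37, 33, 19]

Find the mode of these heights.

19

Step 1: Count the frequency of each value:
  1: appears 1 time(s)
  12: appears 1 time(s)
  19: appears 3 time(s)
  27: appears 2 time(s)
  30: appears 1 time(s)
  33: appears 1 time(s)
  37: appears 1 time(s)
  39: appears 1 time(s)
Step 2: The value 19 appears most frequently (3 times).
Step 3: Mode = 19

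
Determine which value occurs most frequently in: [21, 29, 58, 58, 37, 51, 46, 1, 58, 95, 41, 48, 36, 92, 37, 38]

58

Step 1: Count the frequency of each value:
  1: appears 1 time(s)
  21: appears 1 time(s)
  29: appears 1 time(s)
  36: appears 1 time(s)
  37: appears 2 time(s)
  38: appears 1 time(s)
  41: appears 1 time(s)
  46: appears 1 time(s)
  48: appears 1 time(s)
  51: appears 1 time(s)
  58: appears 3 time(s)
  92: appears 1 time(s)
  95: appears 1 time(s)
Step 2: The value 58 appears most frequently (3 times).
Step 3: Mode = 58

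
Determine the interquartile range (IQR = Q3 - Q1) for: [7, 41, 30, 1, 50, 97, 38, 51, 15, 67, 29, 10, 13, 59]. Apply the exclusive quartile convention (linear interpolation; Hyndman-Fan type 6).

40.75

Step 1: Sort the data: [1, 7, 10, 13, 15, 29, 30, 38, 41, 50, 51, 59, 67, 97]
Step 2: n = 14
Step 3: Using the exclusive quartile method:
  Q1 = 12.25
  Q2 (median) = 34
  Q3 = 53
  IQR = Q3 - Q1 = 53 - 12.25 = 40.75
Step 4: IQR = 40.75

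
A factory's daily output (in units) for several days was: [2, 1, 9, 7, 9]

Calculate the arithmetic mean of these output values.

5.6

Step 1: Sum all values: 2 + 1 + 9 + 7 + 9 = 28
Step 2: Count the number of values: n = 5
Step 3: Mean = sum / n = 28 / 5 = 5.6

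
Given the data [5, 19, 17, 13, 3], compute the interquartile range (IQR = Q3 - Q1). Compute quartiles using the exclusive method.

14

Step 1: Sort the data: [3, 5, 13, 17, 19]
Step 2: n = 5
Step 3: Using the exclusive quartile method:
  Q1 = 4
  Q2 (median) = 13
  Q3 = 18
  IQR = Q3 - Q1 = 18 - 4 = 14
Step 4: IQR = 14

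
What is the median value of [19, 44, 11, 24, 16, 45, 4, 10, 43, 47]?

21.5

Step 1: Sort the data in ascending order: [4, 10, 11, 16, 19, 24, 43, 44, 45, 47]
Step 2: The number of values is n = 10.
Step 3: Since n is even, the median is the average of positions 5 and 6:
  Median = (19 + 24) / 2 = 21.5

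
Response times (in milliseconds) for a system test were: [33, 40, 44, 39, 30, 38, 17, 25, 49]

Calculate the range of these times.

32

Step 1: Identify the maximum value: max = 49
Step 2: Identify the minimum value: min = 17
Step 3: Range = max - min = 49 - 17 = 32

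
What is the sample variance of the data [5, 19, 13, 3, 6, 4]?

39.8667

Step 1: Compute the mean: (5 + 19 + 13 + 3 + 6 + 4) / 6 = 8.3333
Step 2: Compute squared deviations from the mean:
  (5 - 8.3333)^2 = 11.1111
  (19 - 8.3333)^2 = 113.7778
  (13 - 8.3333)^2 = 21.7778
  (3 - 8.3333)^2 = 28.4444
  (6 - 8.3333)^2 = 5.4444
  (4 - 8.3333)^2 = 18.7778
Step 3: Sum of squared deviations = 199.3333
Step 4: Sample variance = 199.3333 / 5 = 39.8667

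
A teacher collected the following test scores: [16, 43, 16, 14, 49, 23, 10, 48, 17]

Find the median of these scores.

17

Step 1: Sort the data in ascending order: [10, 14, 16, 16, 17, 23, 43, 48, 49]
Step 2: The number of values is n = 9.
Step 3: Since n is odd, the median is the middle value at position 5: 17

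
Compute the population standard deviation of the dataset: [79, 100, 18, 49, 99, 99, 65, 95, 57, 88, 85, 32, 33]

27.7068

Step 1: Compute the mean: 69.1538
Step 2: Sum of squared deviations from the mean: 9979.6923
Step 3: Population variance = 9979.6923 / 13 = 767.6686
Step 4: Standard deviation = sqrt(767.6686) = 27.7068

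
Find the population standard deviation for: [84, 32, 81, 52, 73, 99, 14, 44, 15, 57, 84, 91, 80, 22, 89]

28.4766

Step 1: Compute the mean: 61.1333
Step 2: Sum of squared deviations from the mean: 12163.7333
Step 3: Population variance = 12163.7333 / 15 = 810.9156
Step 4: Standard deviation = sqrt(810.9156) = 28.4766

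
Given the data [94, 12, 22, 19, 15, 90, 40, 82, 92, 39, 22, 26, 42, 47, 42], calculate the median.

40

Step 1: Sort the data in ascending order: [12, 15, 19, 22, 22, 26, 39, 40, 42, 42, 47, 82, 90, 92, 94]
Step 2: The number of values is n = 15.
Step 3: Since n is odd, the median is the middle value at position 8: 40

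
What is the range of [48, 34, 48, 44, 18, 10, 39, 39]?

38

Step 1: Identify the maximum value: max = 48
Step 2: Identify the minimum value: min = 10
Step 3: Range = max - min = 48 - 10 = 38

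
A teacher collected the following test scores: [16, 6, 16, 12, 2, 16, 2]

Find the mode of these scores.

16

Step 1: Count the frequency of each value:
  2: appears 2 time(s)
  6: appears 1 time(s)
  12: appears 1 time(s)
  16: appears 3 time(s)
Step 2: The value 16 appears most frequently (3 times).
Step 3: Mode = 16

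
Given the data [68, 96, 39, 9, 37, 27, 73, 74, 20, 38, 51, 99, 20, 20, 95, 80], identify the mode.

20

Step 1: Count the frequency of each value:
  9: appears 1 time(s)
  20: appears 3 time(s)
  27: appears 1 time(s)
  37: appears 1 time(s)
  38: appears 1 time(s)
  39: appears 1 time(s)
  51: appears 1 time(s)
  68: appears 1 time(s)
  73: appears 1 time(s)
  74: appears 1 time(s)
  80: appears 1 time(s)
  95: appears 1 time(s)
  96: appears 1 time(s)
  99: appears 1 time(s)
Step 2: The value 20 appears most frequently (3 times).
Step 3: Mode = 20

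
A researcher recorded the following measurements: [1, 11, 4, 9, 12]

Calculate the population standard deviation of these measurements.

4.2237

Step 1: Compute the mean: 7.4
Step 2: Sum of squared deviations from the mean: 89.2
Step 3: Population variance = 89.2 / 5 = 17.84
Step 4: Standard deviation = sqrt(17.84) = 4.2237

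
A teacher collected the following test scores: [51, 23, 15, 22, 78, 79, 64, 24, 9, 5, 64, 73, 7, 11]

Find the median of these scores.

23.5

Step 1: Sort the data in ascending order: [5, 7, 9, 11, 15, 22, 23, 24, 51, 64, 64, 73, 78, 79]
Step 2: The number of values is n = 14.
Step 3: Since n is even, the median is the average of positions 7 and 8:
  Median = (23 + 24) / 2 = 23.5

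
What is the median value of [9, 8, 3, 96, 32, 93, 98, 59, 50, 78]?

54.5

Step 1: Sort the data in ascending order: [3, 8, 9, 32, 50, 59, 78, 93, 96, 98]
Step 2: The number of values is n = 10.
Step 3: Since n is even, the median is the average of positions 5 and 6:
  Median = (50 + 59) / 2 = 54.5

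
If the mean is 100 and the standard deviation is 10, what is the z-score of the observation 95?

-0.5

Step 1: Recall the z-score formula: z = (x - mu) / sigma
Step 2: Substitute values: z = (95 - 100) / 10
Step 3: z = -5 / 10 = -0.5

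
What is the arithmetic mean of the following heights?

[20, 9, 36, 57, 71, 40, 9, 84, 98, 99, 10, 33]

47.1667

Step 1: Sum all values: 20 + 9 + 36 + 57 + 71 + 40 + 9 + 84 + 98 + 99 + 10 + 33 = 566
Step 2: Count the number of values: n = 12
Step 3: Mean = sum / n = 566 / 12 = 47.1667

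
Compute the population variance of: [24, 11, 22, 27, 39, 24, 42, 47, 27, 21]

108.44

Step 1: Compute the mean: (24 + 11 + 22 + 27 + 39 + 24 + 42 + 47 + 27 + 21) / 10 = 28.4
Step 2: Compute squared deviations from the mean:
  (24 - 28.4)^2 = 19.36
  (11 - 28.4)^2 = 302.76
  (22 - 28.4)^2 = 40.96
  (27 - 28.4)^2 = 1.96
  (39 - 28.4)^2 = 112.36
  (24 - 28.4)^2 = 19.36
  (42 - 28.4)^2 = 184.96
  (47 - 28.4)^2 = 345.96
  (27 - 28.4)^2 = 1.96
  (21 - 28.4)^2 = 54.76
Step 3: Sum of squared deviations = 1084.4
Step 4: Population variance = 1084.4 / 10 = 108.44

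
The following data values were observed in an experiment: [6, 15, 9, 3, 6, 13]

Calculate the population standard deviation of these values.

4.1899

Step 1: Compute the mean: 8.6667
Step 2: Sum of squared deviations from the mean: 105.3333
Step 3: Population variance = 105.3333 / 6 = 17.5556
Step 4: Standard deviation = sqrt(17.5556) = 4.1899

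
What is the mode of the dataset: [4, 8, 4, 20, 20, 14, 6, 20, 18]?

20

Step 1: Count the frequency of each value:
  4: appears 2 time(s)
  6: appears 1 time(s)
  8: appears 1 time(s)
  14: appears 1 time(s)
  18: appears 1 time(s)
  20: appears 3 time(s)
Step 2: The value 20 appears most frequently (3 times).
Step 3: Mode = 20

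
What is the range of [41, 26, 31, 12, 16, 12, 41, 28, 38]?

29

Step 1: Identify the maximum value: max = 41
Step 2: Identify the minimum value: min = 12
Step 3: Range = max - min = 41 - 12 = 29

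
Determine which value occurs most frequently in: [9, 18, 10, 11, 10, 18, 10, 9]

10

Step 1: Count the frequency of each value:
  9: appears 2 time(s)
  10: appears 3 time(s)
  11: appears 1 time(s)
  18: appears 2 time(s)
Step 2: The value 10 appears most frequently (3 times).
Step 3: Mode = 10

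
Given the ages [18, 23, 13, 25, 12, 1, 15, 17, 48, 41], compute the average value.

21.3

Step 1: Sum all values: 18 + 23 + 13 + 25 + 12 + 1 + 15 + 17 + 48 + 41 = 213
Step 2: Count the number of values: n = 10
Step 3: Mean = sum / n = 213 / 10 = 21.3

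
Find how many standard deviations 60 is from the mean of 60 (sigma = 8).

0

Step 1: Recall the z-score formula: z = (x - mu) / sigma
Step 2: Substitute values: z = (60 - 60) / 8
Step 3: z = 0 / 8 = 0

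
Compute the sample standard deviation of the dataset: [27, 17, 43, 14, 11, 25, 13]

11.2821

Step 1: Compute the mean: 21.4286
Step 2: Sum of squared deviations from the mean: 763.7143
Step 3: Sample variance = 763.7143 / 6 = 127.2857
Step 4: Standard deviation = sqrt(127.2857) = 11.2821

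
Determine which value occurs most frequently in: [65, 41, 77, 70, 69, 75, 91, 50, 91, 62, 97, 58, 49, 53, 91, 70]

91

Step 1: Count the frequency of each value:
  41: appears 1 time(s)
  49: appears 1 time(s)
  50: appears 1 time(s)
  53: appears 1 time(s)
  58: appears 1 time(s)
  62: appears 1 time(s)
  65: appears 1 time(s)
  69: appears 1 time(s)
  70: appears 2 time(s)
  75: appears 1 time(s)
  77: appears 1 time(s)
  91: appears 3 time(s)
  97: appears 1 time(s)
Step 2: The value 91 appears most frequently (3 times).
Step 3: Mode = 91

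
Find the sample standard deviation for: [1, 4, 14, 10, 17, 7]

6.047

Step 1: Compute the mean: 8.8333
Step 2: Sum of squared deviations from the mean: 182.8333
Step 3: Sample variance = 182.8333 / 5 = 36.5667
Step 4: Standard deviation = sqrt(36.5667) = 6.047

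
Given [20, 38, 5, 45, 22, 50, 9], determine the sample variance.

309.3333

Step 1: Compute the mean: (20 + 38 + 5 + 45 + 22 + 50 + 9) / 7 = 27
Step 2: Compute squared deviations from the mean:
  (20 - 27)^2 = 49
  (38 - 27)^2 = 121
  (5 - 27)^2 = 484
  (45 - 27)^2 = 324
  (22 - 27)^2 = 25
  (50 - 27)^2 = 529
  (9 - 27)^2 = 324
Step 3: Sum of squared deviations = 1856
Step 4: Sample variance = 1856 / 6 = 309.3333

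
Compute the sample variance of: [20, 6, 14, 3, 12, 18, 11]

37

Step 1: Compute the mean: (20 + 6 + 14 + 3 + 12 + 18 + 11) / 7 = 12
Step 2: Compute squared deviations from the mean:
  (20 - 12)^2 = 64
  (6 - 12)^2 = 36
  (14 - 12)^2 = 4
  (3 - 12)^2 = 81
  (12 - 12)^2 = 0
  (18 - 12)^2 = 36
  (11 - 12)^2 = 1
Step 3: Sum of squared deviations = 222
Step 4: Sample variance = 222 / 6 = 37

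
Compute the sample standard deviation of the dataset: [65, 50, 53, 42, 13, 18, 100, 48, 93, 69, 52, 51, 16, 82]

26.8856

Step 1: Compute the mean: 53.7143
Step 2: Sum of squared deviations from the mean: 9396.8571
Step 3: Sample variance = 9396.8571 / 13 = 722.8352
Step 4: Standard deviation = sqrt(722.8352) = 26.8856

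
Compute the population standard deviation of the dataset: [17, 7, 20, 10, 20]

5.3442

Step 1: Compute the mean: 14.8
Step 2: Sum of squared deviations from the mean: 142.8
Step 3: Population variance = 142.8 / 5 = 28.56
Step 4: Standard deviation = sqrt(28.56) = 5.3442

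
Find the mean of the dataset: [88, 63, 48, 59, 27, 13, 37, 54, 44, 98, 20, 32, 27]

46.9231

Step 1: Sum all values: 88 + 63 + 48 + 59 + 27 + 13 + 37 + 54 + 44 + 98 + 20 + 32 + 27 = 610
Step 2: Count the number of values: n = 13
Step 3: Mean = sum / n = 610 / 13 = 46.9231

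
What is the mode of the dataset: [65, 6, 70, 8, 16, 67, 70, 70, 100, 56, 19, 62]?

70

Step 1: Count the frequency of each value:
  6: appears 1 time(s)
  8: appears 1 time(s)
  16: appears 1 time(s)
  19: appears 1 time(s)
  56: appears 1 time(s)
  62: appears 1 time(s)
  65: appears 1 time(s)
  67: appears 1 time(s)
  70: appears 3 time(s)
  100: appears 1 time(s)
Step 2: The value 70 appears most frequently (3 times).
Step 3: Mode = 70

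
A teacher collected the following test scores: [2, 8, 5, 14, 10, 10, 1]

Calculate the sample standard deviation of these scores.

4.7056

Step 1: Compute the mean: 7.1429
Step 2: Sum of squared deviations from the mean: 132.8571
Step 3: Sample variance = 132.8571 / 6 = 22.1429
Step 4: Standard deviation = sqrt(22.1429) = 4.7056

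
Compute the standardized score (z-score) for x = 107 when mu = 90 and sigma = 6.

2.8333

Step 1: Recall the z-score formula: z = (x - mu) / sigma
Step 2: Substitute values: z = (107 - 90) / 6
Step 3: z = 17 / 6 = 2.8333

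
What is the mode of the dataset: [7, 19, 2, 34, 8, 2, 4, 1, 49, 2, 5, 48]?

2

Step 1: Count the frequency of each value:
  1: appears 1 time(s)
  2: appears 3 time(s)
  4: appears 1 time(s)
  5: appears 1 time(s)
  7: appears 1 time(s)
  8: appears 1 time(s)
  19: appears 1 time(s)
  34: appears 1 time(s)
  48: appears 1 time(s)
  49: appears 1 time(s)
Step 2: The value 2 appears most frequently (3 times).
Step 3: Mode = 2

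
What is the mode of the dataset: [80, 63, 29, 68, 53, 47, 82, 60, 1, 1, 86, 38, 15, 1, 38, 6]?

1

Step 1: Count the frequency of each value:
  1: appears 3 time(s)
  6: appears 1 time(s)
  15: appears 1 time(s)
  29: appears 1 time(s)
  38: appears 2 time(s)
  47: appears 1 time(s)
  53: appears 1 time(s)
  60: appears 1 time(s)
  63: appears 1 time(s)
  68: appears 1 time(s)
  80: appears 1 time(s)
  82: appears 1 time(s)
  86: appears 1 time(s)
Step 2: The value 1 appears most frequently (3 times).
Step 3: Mode = 1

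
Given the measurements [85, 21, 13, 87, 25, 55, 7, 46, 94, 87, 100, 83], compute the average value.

58.5833

Step 1: Sum all values: 85 + 21 + 13 + 87 + 25 + 55 + 7 + 46 + 94 + 87 + 100 + 83 = 703
Step 2: Count the number of values: n = 12
Step 3: Mean = sum / n = 703 / 12 = 58.5833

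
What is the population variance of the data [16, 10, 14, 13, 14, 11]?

4

Step 1: Compute the mean: (16 + 10 + 14 + 13 + 14 + 11) / 6 = 13
Step 2: Compute squared deviations from the mean:
  (16 - 13)^2 = 9
  (10 - 13)^2 = 9
  (14 - 13)^2 = 1
  (13 - 13)^2 = 0
  (14 - 13)^2 = 1
  (11 - 13)^2 = 4
Step 3: Sum of squared deviations = 24
Step 4: Population variance = 24 / 6 = 4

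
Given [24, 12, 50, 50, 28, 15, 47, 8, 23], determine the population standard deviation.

15.6071

Step 1: Compute the mean: 28.5556
Step 2: Sum of squared deviations from the mean: 2192.2222
Step 3: Population variance = 2192.2222 / 9 = 243.5802
Step 4: Standard deviation = sqrt(243.5802) = 15.6071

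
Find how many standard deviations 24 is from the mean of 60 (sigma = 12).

-3

Step 1: Recall the z-score formula: z = (x - mu) / sigma
Step 2: Substitute values: z = (24 - 60) / 12
Step 3: z = -36 / 12 = -3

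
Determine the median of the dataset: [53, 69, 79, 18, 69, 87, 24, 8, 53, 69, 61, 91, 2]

61

Step 1: Sort the data in ascending order: [2, 8, 18, 24, 53, 53, 61, 69, 69, 69, 79, 87, 91]
Step 2: The number of values is n = 13.
Step 3: Since n is odd, the median is the middle value at position 7: 61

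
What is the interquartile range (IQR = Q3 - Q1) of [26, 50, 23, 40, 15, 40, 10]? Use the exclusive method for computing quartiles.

25

Step 1: Sort the data: [10, 15, 23, 26, 40, 40, 50]
Step 2: n = 7
Step 3: Using the exclusive quartile method:
  Q1 = 15
  Q2 (median) = 26
  Q3 = 40
  IQR = Q3 - Q1 = 40 - 15 = 25
Step 4: IQR = 25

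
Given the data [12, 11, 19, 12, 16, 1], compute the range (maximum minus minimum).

18

Step 1: Identify the maximum value: max = 19
Step 2: Identify the minimum value: min = 1
Step 3: Range = max - min = 19 - 1 = 18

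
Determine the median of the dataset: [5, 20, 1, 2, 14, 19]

9.5

Step 1: Sort the data in ascending order: [1, 2, 5, 14, 19, 20]
Step 2: The number of values is n = 6.
Step 3: Since n is even, the median is the average of positions 3 and 4:
  Median = (5 + 14) / 2 = 9.5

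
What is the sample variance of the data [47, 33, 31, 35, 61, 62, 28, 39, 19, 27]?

205.7333

Step 1: Compute the mean: (47 + 33 + 31 + 35 + 61 + 62 + 28 + 39 + 19 + 27) / 10 = 38.2
Step 2: Compute squared deviations from the mean:
  (47 - 38.2)^2 = 77.44
  (33 - 38.2)^2 = 27.04
  (31 - 38.2)^2 = 51.84
  (35 - 38.2)^2 = 10.24
  (61 - 38.2)^2 = 519.84
  (62 - 38.2)^2 = 566.44
  (28 - 38.2)^2 = 104.04
  (39 - 38.2)^2 = 0.64
  (19 - 38.2)^2 = 368.64
  (27 - 38.2)^2 = 125.44
Step 3: Sum of squared deviations = 1851.6
Step 4: Sample variance = 1851.6 / 9 = 205.7333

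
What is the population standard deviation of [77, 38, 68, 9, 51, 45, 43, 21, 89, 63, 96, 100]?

27.7889

Step 1: Compute the mean: 58.3333
Step 2: Sum of squared deviations from the mean: 9266.6667
Step 3: Population variance = 9266.6667 / 12 = 772.2222
Step 4: Standard deviation = sqrt(772.2222) = 27.7889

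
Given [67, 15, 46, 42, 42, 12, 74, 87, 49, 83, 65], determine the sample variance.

626.8909

Step 1: Compute the mean: (67 + 15 + 46 + 42 + 42 + 12 + 74 + 87 + 49 + 83 + 65) / 11 = 52.9091
Step 2: Compute squared deviations from the mean:
  (67 - 52.9091)^2 = 198.5537
  (15 - 52.9091)^2 = 1437.0992
  (46 - 52.9091)^2 = 47.7355
  (42 - 52.9091)^2 = 119.0083
  (42 - 52.9091)^2 = 119.0083
  (12 - 52.9091)^2 = 1673.5537
  (74 - 52.9091)^2 = 444.8264
  (87 - 52.9091)^2 = 1162.1901
  (49 - 52.9091)^2 = 15.281
  (83 - 52.9091)^2 = 905.4628
  (65 - 52.9091)^2 = 146.1901
Step 3: Sum of squared deviations = 6268.9091
Step 4: Sample variance = 6268.9091 / 10 = 626.8909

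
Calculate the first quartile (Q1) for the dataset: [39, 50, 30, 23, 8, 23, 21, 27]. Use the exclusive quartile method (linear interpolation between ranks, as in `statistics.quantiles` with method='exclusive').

21.5

Step 1: Sort the data: [8, 21, 23, 23, 27, 30, 39, 50]
Step 2: n = 8
Step 3: Using the exclusive quartile method:
  Q1 = 21.5
  Q2 (median) = 25
  Q3 = 36.75
  IQR = Q3 - Q1 = 36.75 - 21.5 = 15.25
Step 4: Q1 = 21.5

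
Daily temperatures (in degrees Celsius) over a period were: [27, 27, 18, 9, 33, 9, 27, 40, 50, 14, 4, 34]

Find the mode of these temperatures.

27

Step 1: Count the frequency of each value:
  4: appears 1 time(s)
  9: appears 2 time(s)
  14: appears 1 time(s)
  18: appears 1 time(s)
  27: appears 3 time(s)
  33: appears 1 time(s)
  34: appears 1 time(s)
  40: appears 1 time(s)
  50: appears 1 time(s)
Step 2: The value 27 appears most frequently (3 times).
Step 3: Mode = 27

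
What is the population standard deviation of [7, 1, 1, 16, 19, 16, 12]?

6.8393

Step 1: Compute the mean: 10.2857
Step 2: Sum of squared deviations from the mean: 327.4286
Step 3: Population variance = 327.4286 / 7 = 46.7755
Step 4: Standard deviation = sqrt(46.7755) = 6.8393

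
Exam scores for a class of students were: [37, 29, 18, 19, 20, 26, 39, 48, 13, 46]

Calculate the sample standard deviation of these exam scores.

12.3761

Step 1: Compute the mean: 29.5
Step 2: Sum of squared deviations from the mean: 1378.5
Step 3: Sample variance = 1378.5 / 9 = 153.1667
Step 4: Standard deviation = sqrt(153.1667) = 12.3761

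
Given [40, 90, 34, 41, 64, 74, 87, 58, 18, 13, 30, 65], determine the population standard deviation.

24.5691

Step 1: Compute the mean: 51.1667
Step 2: Sum of squared deviations from the mean: 7243.6667
Step 3: Population variance = 7243.6667 / 12 = 603.6389
Step 4: Standard deviation = sqrt(603.6389) = 24.5691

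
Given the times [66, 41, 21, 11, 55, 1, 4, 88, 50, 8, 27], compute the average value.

33.8182

Step 1: Sum all values: 66 + 41 + 21 + 11 + 55 + 1 + 4 + 88 + 50 + 8 + 27 = 372
Step 2: Count the number of values: n = 11
Step 3: Mean = sum / n = 372 / 11 = 33.8182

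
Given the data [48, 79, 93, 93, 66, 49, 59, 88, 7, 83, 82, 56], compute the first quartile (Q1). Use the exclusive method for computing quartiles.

50.75

Step 1: Sort the data: [7, 48, 49, 56, 59, 66, 79, 82, 83, 88, 93, 93]
Step 2: n = 12
Step 3: Using the exclusive quartile method:
  Q1 = 50.75
  Q2 (median) = 72.5
  Q3 = 86.75
  IQR = Q3 - Q1 = 86.75 - 50.75 = 36
Step 4: Q1 = 50.75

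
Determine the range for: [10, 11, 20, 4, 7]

16

Step 1: Identify the maximum value: max = 20
Step 2: Identify the minimum value: min = 4
Step 3: Range = max - min = 20 - 4 = 16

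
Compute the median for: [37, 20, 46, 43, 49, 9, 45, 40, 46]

43

Step 1: Sort the data in ascending order: [9, 20, 37, 40, 43, 45, 46, 46, 49]
Step 2: The number of values is n = 9.
Step 3: Since n is odd, the median is the middle value at position 5: 43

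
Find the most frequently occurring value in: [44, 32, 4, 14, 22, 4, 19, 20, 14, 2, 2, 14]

14

Step 1: Count the frequency of each value:
  2: appears 2 time(s)
  4: appears 2 time(s)
  14: appears 3 time(s)
  19: appears 1 time(s)
  20: appears 1 time(s)
  22: appears 1 time(s)
  32: appears 1 time(s)
  44: appears 1 time(s)
Step 2: The value 14 appears most frequently (3 times).
Step 3: Mode = 14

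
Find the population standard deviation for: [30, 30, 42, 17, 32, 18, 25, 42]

8.86

Step 1: Compute the mean: 29.5
Step 2: Sum of squared deviations from the mean: 628
Step 3: Population variance = 628 / 8 = 78.5
Step 4: Standard deviation = sqrt(78.5) = 8.86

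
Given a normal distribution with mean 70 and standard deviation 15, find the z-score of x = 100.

2

Step 1: Recall the z-score formula: z = (x - mu) / sigma
Step 2: Substitute values: z = (100 - 70) / 15
Step 3: z = 30 / 15 = 2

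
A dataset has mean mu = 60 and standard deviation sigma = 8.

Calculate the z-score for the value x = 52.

-1

Step 1: Recall the z-score formula: z = (x - mu) / sigma
Step 2: Substitute values: z = (52 - 60) / 8
Step 3: z = -8 / 8 = -1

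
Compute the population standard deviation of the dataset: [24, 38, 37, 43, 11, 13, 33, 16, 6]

12.8332

Step 1: Compute the mean: 24.5556
Step 2: Sum of squared deviations from the mean: 1482.2222
Step 3: Population variance = 1482.2222 / 9 = 164.6914
Step 4: Standard deviation = sqrt(164.6914) = 12.8332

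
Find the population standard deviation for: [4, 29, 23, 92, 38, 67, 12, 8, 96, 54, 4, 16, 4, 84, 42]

31.9817

Step 1: Compute the mean: 38.2
Step 2: Sum of squared deviations from the mean: 15342.4
Step 3: Population variance = 15342.4 / 15 = 1022.8267
Step 4: Standard deviation = sqrt(1022.8267) = 31.9817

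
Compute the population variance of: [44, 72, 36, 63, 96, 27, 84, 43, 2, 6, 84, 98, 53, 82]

920.6735

Step 1: Compute the mean: (44 + 72 + 36 + 63 + 96 + 27 + 84 + 43 + 2 + 6 + 84 + 98 + 53 + 82) / 14 = 56.4286
Step 2: Compute squared deviations from the mean:
  (44 - 56.4286)^2 = 154.4694
  (72 - 56.4286)^2 = 242.4694
  (36 - 56.4286)^2 = 417.3265
  (63 - 56.4286)^2 = 43.1837
  (96 - 56.4286)^2 = 1565.898
  (27 - 56.4286)^2 = 866.0408
  (84 - 56.4286)^2 = 760.1837
  (43 - 56.4286)^2 = 180.3265
  (2 - 56.4286)^2 = 2962.4694
  (6 - 56.4286)^2 = 2543.0408
  (84 - 56.4286)^2 = 760.1837
  (98 - 56.4286)^2 = 1728.1837
  (53 - 56.4286)^2 = 11.7551
  (82 - 56.4286)^2 = 653.898
Step 3: Sum of squared deviations = 12889.4286
Step 4: Population variance = 12889.4286 / 14 = 920.6735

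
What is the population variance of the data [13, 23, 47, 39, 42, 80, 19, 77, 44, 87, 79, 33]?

616.0764

Step 1: Compute the mean: (13 + 23 + 47 + 39 + 42 + 80 + 19 + 77 + 44 + 87 + 79 + 33) / 12 = 48.5833
Step 2: Compute squared deviations from the mean:
  (13 - 48.5833)^2 = 1266.1736
  (23 - 48.5833)^2 = 654.5069
  (47 - 48.5833)^2 = 2.5069
  (39 - 48.5833)^2 = 91.8403
  (42 - 48.5833)^2 = 43.3403
  (80 - 48.5833)^2 = 987.0069
  (19 - 48.5833)^2 = 875.1736
  (77 - 48.5833)^2 = 807.5069
  (44 - 48.5833)^2 = 21.0069
  (87 - 48.5833)^2 = 1475.8403
  (79 - 48.5833)^2 = 925.1736
  (33 - 48.5833)^2 = 242.8403
Step 3: Sum of squared deviations = 7392.9167
Step 4: Population variance = 7392.9167 / 12 = 616.0764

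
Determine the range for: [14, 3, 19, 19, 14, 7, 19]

16

Step 1: Identify the maximum value: max = 19
Step 2: Identify the minimum value: min = 3
Step 3: Range = max - min = 19 - 3 = 16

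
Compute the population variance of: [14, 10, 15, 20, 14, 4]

24.1389

Step 1: Compute the mean: (14 + 10 + 15 + 20 + 14 + 4) / 6 = 12.8333
Step 2: Compute squared deviations from the mean:
  (14 - 12.8333)^2 = 1.3611
  (10 - 12.8333)^2 = 8.0278
  (15 - 12.8333)^2 = 4.6944
  (20 - 12.8333)^2 = 51.3611
  (14 - 12.8333)^2 = 1.3611
  (4 - 12.8333)^2 = 78.0278
Step 3: Sum of squared deviations = 144.8333
Step 4: Population variance = 144.8333 / 6 = 24.1389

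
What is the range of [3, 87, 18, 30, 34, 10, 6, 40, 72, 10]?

84

Step 1: Identify the maximum value: max = 87
Step 2: Identify the minimum value: min = 3
Step 3: Range = max - min = 87 - 3 = 84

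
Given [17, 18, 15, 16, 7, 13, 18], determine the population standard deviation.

3.6027

Step 1: Compute the mean: 14.8571
Step 2: Sum of squared deviations from the mean: 90.8571
Step 3: Population variance = 90.8571 / 7 = 12.9796
Step 4: Standard deviation = sqrt(12.9796) = 3.6027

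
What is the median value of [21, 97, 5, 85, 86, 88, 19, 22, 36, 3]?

29

Step 1: Sort the data in ascending order: [3, 5, 19, 21, 22, 36, 85, 86, 88, 97]
Step 2: The number of values is n = 10.
Step 3: Since n is even, the median is the average of positions 5 and 6:
  Median = (22 + 36) / 2 = 29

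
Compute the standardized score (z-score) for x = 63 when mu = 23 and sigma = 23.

1.7391

Step 1: Recall the z-score formula: z = (x - mu) / sigma
Step 2: Substitute values: z = (63 - 23) / 23
Step 3: z = 40 / 23 = 1.7391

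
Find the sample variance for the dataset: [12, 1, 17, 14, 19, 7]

44.6667

Step 1: Compute the mean: (12 + 1 + 17 + 14 + 19 + 7) / 6 = 11.6667
Step 2: Compute squared deviations from the mean:
  (12 - 11.6667)^2 = 0.1111
  (1 - 11.6667)^2 = 113.7778
  (17 - 11.6667)^2 = 28.4444
  (14 - 11.6667)^2 = 5.4444
  (19 - 11.6667)^2 = 53.7778
  (7 - 11.6667)^2 = 21.7778
Step 3: Sum of squared deviations = 223.3333
Step 4: Sample variance = 223.3333 / 5 = 44.6667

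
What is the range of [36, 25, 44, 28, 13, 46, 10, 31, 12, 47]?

37

Step 1: Identify the maximum value: max = 47
Step 2: Identify the minimum value: min = 10
Step 3: Range = max - min = 47 - 10 = 37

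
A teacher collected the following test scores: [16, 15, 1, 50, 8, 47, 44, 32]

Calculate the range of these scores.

49

Step 1: Identify the maximum value: max = 50
Step 2: Identify the minimum value: min = 1
Step 3: Range = max - min = 50 - 1 = 49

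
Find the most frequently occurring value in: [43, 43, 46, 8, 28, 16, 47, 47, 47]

47

Step 1: Count the frequency of each value:
  8: appears 1 time(s)
  16: appears 1 time(s)
  28: appears 1 time(s)
  43: appears 2 time(s)
  46: appears 1 time(s)
  47: appears 3 time(s)
Step 2: The value 47 appears most frequently (3 times).
Step 3: Mode = 47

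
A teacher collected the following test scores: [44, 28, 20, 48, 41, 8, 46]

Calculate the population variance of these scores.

199.3878

Step 1: Compute the mean: (44 + 28 + 20 + 48 + 41 + 8 + 46) / 7 = 33.5714
Step 2: Compute squared deviations from the mean:
  (44 - 33.5714)^2 = 108.7551
  (28 - 33.5714)^2 = 31.0408
  (20 - 33.5714)^2 = 184.1837
  (48 - 33.5714)^2 = 208.1837
  (41 - 33.5714)^2 = 55.1837
  (8 - 33.5714)^2 = 653.898
  (46 - 33.5714)^2 = 154.4694
Step 3: Sum of squared deviations = 1395.7143
Step 4: Population variance = 1395.7143 / 7 = 199.3878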